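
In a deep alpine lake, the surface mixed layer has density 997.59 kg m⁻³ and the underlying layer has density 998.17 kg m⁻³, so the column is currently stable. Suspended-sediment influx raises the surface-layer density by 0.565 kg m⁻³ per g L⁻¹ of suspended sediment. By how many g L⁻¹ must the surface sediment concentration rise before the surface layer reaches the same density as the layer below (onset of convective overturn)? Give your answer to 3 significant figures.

1.03 g L⁻¹

Density deficit of the surface layer: 998.17 − 997.59 = 0.58 kg m⁻³.
Required change = 0.58 / 0.565 = 1.03 g L⁻¹.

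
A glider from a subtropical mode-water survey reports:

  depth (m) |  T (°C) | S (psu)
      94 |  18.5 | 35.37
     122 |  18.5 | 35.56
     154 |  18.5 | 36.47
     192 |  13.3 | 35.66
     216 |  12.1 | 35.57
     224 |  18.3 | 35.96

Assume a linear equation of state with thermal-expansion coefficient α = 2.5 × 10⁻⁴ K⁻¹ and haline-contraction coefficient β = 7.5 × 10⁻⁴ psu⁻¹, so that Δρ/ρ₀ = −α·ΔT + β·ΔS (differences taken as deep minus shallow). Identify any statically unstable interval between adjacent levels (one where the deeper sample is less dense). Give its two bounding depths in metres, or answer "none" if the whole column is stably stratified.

Evaluate Δρ/ρ₀ = −αΔT + βΔS across each adjacent pair:
  94–122 m: −αΔT+βΔS = −(2.5 × 10⁻⁴)(+0.0)+(7.5 × 10⁻⁴)(+0.19) = 1.4 × 10⁻⁴ → stable
  122–154 m: −αΔT+βΔS = −(2.5 × 10⁻⁴)(+0.0)+(7.5 × 10⁻⁴)(+0.91) = 6.8 × 10⁻⁴ → stable
  154–192 m: −αΔT+βΔS = −(2.5 × 10⁻⁴)(-5.2)+(7.5 × 10⁻⁴)(-0.81) = 6.9 × 10⁻⁴ → stable
  192–216 m: −αΔT+βΔS = −(2.5 × 10⁻⁴)(-1.2)+(7.5 × 10⁻⁴)(-0.09) = 2.3 × 10⁻⁴ → stable
  216–224 m: −αΔT+βΔS = −(2.5 × 10⁻⁴)(+6.2)+(7.5 × 10⁻⁴)(+0.39) = -1.3 × 10⁻³ → UNSTABLE
The 216–224 m interval has Δρ < 0: lighter water underlies denser water.

216–224 m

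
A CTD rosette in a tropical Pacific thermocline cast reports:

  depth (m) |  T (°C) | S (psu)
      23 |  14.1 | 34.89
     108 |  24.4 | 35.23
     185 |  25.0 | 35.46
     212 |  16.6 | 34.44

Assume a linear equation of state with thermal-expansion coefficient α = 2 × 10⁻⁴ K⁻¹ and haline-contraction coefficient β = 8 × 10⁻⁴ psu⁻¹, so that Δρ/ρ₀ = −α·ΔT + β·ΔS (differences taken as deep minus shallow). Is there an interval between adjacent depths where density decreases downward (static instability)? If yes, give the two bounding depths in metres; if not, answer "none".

23–108 m

Evaluate Δρ/ρ₀ = −αΔT + βΔS across each adjacent pair:
  23–108 m: −αΔT+βΔS = −(2 × 10⁻⁴)(+10.3)+(8 × 10⁻⁴)(+0.34) = -1.8 × 10⁻³ → UNSTABLE
  108–185 m: −αΔT+βΔS = −(2 × 10⁻⁴)(+0.6)+(8 × 10⁻⁴)(+0.23) = 6.4 × 10⁻⁵ → stable
  185–212 m: −αΔT+βΔS = −(2 × 10⁻⁴)(-8.4)+(8 × 10⁻⁴)(-1.02) = 8.6 × 10⁻⁴ → stable
The 23–108 m interval has Δρ < 0: lighter water underlies denser water.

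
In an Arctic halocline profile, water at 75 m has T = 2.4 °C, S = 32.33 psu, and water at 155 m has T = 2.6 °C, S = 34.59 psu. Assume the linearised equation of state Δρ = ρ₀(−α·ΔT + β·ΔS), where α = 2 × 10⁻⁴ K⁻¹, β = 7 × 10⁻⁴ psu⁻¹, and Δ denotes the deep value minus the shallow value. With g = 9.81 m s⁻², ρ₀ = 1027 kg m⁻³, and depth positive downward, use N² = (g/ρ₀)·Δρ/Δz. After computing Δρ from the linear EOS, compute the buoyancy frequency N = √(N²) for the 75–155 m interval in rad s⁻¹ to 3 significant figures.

0.0138 rad s⁻¹

ΔT = +0.2 K, ΔS = +2.26 psu (deep − shallow).
Δρ/ρ₀ = −αΔT + βΔS = -4.00 × 10⁻⁵ + 1.582 × 10⁻³ = 1.542 × 10⁻³, so Δρ ≈ 1.584 kg m⁻³.
N² = (g/ρ₀)·Δρ/Δz = g·(Δρ/ρ₀)/Δz = 9.81 × 1.542 × 10⁻³ / 80 = 1.8909 × 10⁻⁴ s⁻².
N = √(1.8909 × 10⁻⁴) = 0.013751 rad s⁻¹ ≈ 0.0138 rad s⁻¹.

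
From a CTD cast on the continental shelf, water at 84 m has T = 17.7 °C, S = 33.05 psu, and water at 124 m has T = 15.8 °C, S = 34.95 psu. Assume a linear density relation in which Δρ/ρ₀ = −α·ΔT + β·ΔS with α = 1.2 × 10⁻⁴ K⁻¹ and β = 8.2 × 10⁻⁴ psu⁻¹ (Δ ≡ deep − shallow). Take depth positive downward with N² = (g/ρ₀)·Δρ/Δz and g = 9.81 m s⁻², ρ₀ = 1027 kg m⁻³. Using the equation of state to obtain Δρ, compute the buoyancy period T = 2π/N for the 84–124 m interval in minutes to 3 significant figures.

ΔT = -1.9 K, ΔS = +1.90 psu (deep − shallow).
Δρ/ρ₀ = −αΔT + βΔS = 2.28 × 10⁻⁴ + 1.558 × 10⁻³ = 1.786 × 10⁻³, so Δρ ≈ 1.834 kg m⁻³.
N² = (g/ρ₀)·Δρ/Δz = g·(Δρ/ρ₀)/Δz = 9.81 × 1.786 × 10⁻³ / 40 = 4.3802 × 10⁻⁴ s⁻².
N = √(4.3802 × 10⁻⁴) = 0.020929 rad s⁻¹ → T = 2π/N = 300.21 s = 5.0035 min ≈ 5.00 min.

5.00 min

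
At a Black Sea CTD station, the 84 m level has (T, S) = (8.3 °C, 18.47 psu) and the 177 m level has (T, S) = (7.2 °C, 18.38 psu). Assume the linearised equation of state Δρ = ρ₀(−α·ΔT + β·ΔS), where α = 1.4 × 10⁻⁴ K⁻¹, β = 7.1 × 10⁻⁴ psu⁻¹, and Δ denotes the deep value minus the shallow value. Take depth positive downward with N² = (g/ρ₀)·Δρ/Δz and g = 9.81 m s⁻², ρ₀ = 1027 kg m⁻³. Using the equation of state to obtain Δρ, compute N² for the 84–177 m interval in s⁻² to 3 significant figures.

9.50 × 10⁻⁶ s⁻²

ΔT = -1.1 K, ΔS = -0.09 psu (deep − shallow).
Δρ/ρ₀ = −αΔT + βΔS = 1.54 × 10⁻⁴ − 6.39 × 10⁻⁵ = 9.01 × 10⁻⁵, so Δρ ≈ 0.09253 kg m⁻³.
N² = (g/ρ₀)·Δρ/Δz = g·(Δρ/ρ₀)/Δz = 9.81 × 9.01 × 10⁻⁵ / 93 = 9.5041 × 10⁻⁶ s⁻² ≈ 9.50 × 10⁻⁶ s⁻².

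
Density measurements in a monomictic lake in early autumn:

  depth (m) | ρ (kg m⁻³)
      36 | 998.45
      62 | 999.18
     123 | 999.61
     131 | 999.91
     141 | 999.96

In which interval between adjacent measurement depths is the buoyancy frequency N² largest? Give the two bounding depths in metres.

123–131 m

Compute the density gradient over each adjacent pair:
  36–62 m: Δρ/Δz = 0.73/26 = 0.028 kg m⁻⁴
  62–123 m: Δρ/Δz = 0.43/61 = 7.0 × 10⁻³ kg m⁻⁴
  123–131 m: Δρ/Δz = 0.30/8 = 0.037 kg m⁻⁴
  131–141 m: Δρ/Δz = 0.05/10 = 5.0 × 10⁻³ kg m⁻⁴
The largest gradient is in the 123–131 m interval — the pycnocline.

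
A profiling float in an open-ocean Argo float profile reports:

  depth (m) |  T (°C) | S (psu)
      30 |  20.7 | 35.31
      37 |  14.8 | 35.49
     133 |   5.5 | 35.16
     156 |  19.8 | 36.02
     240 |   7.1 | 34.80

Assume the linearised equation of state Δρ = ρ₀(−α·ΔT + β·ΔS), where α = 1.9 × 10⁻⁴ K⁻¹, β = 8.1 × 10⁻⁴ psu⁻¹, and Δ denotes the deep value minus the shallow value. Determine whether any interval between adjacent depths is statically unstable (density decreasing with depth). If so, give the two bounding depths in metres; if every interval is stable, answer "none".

Evaluate Δρ/ρ₀ = −αΔT + βΔS across each adjacent pair:
  30–37 m: −αΔT+βΔS = −(1.9 × 10⁻⁴)(-5.9)+(8.1 × 10⁻⁴)(+0.18) = 1.3 × 10⁻³ → stable
  37–133 m: −αΔT+βΔS = −(1.9 × 10⁻⁴)(-9.3)+(8.1 × 10⁻⁴)(-0.33) = 1.5 × 10⁻³ → stable
  133–156 m: −αΔT+βΔS = −(1.9 × 10⁻⁴)(+14.3)+(8.1 × 10⁻⁴)(+0.86) = -2.0 × 10⁻³ → UNSTABLE
  156–240 m: −αΔT+βΔS = −(1.9 × 10⁻⁴)(-12.7)+(8.1 × 10⁻⁴)(-1.22) = 1.4 × 10⁻³ → stable
The 133–156 m interval has Δρ < 0: lighter water underlies denser water.

133–156 m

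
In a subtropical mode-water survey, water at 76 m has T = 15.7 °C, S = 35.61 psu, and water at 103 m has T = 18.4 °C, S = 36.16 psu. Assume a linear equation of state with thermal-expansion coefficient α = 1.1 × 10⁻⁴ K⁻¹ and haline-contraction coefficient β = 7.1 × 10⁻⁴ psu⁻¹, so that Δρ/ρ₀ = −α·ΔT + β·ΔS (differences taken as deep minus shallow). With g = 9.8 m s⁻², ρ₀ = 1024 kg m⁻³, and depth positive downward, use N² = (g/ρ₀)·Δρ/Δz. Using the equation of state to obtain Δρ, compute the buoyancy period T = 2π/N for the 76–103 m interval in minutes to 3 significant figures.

18.0 min

ΔT = +2.7 K, ΔS = +0.55 psu (deep − shallow).
Δρ/ρ₀ = −αΔT + βΔS = -2.97 × 10⁻⁴ + 3.905 × 10⁻⁴ = 9.35 × 10⁻⁵, so Δρ ≈ 0.09574 kg m⁻³.
N² = (g/ρ₀)·Δρ/Δz = g·(Δρ/ρ₀)/Δz = 9.8 × 9.35 × 10⁻⁵ / 27 = 3.3937 × 10⁻⁵ s⁻².
N = √(3.3937 × 10⁻⁵) = 5.8255 × 10⁻³ rad s⁻¹ → T = 2π/N = 1.0786 × 10³ s = 17.977 min ≈ 18.0 min.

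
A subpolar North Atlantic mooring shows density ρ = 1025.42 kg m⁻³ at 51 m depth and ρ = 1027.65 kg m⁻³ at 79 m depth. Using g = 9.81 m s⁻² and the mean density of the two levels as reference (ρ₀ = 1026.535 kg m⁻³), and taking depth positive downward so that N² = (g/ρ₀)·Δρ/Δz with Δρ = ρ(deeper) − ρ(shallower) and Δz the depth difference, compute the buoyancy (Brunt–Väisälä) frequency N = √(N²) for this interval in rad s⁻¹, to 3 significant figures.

Δρ = 1027.65 − 1025.42 = 2.23 kg m⁻³ over Δz = 79 − 51 = 28 m.
N² = (9.81/1026.535) × (2.23/28) = 7.6110 × 10⁻⁴ s⁻².
N = √(7.6110 × 10⁻⁴) = 0.027588 rad s⁻¹ ≈ 0.0276 rad s⁻¹.

0.0276 rad s⁻¹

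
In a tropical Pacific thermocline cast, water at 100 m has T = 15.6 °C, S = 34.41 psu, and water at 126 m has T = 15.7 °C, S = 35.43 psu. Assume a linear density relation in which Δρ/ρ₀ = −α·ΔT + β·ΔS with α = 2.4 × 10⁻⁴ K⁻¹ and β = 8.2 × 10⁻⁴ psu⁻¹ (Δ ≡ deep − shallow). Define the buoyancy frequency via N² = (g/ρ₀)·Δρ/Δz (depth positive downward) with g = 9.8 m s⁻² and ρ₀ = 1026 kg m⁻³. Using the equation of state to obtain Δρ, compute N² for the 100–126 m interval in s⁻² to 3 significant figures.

3.06 × 10⁻⁴ s⁻²

ΔT = +0.1 K, ΔS = +1.02 psu (deep − shallow).
Δρ/ρ₀ = −αΔT + βΔS = -2.40 × 10⁻⁵ + 8.364 × 10⁻⁴ = 8.124 × 10⁻⁴, so Δρ ≈ 0.8335 kg m⁻³.
N² = (g/ρ₀)·Δρ/Δz = g·(Δρ/ρ₀)/Δz = 9.8 × 8.124 × 10⁻⁴ / 26 = 3.0621 × 10⁻⁴ s⁻² ≈ 3.06 × 10⁻⁴ s⁻².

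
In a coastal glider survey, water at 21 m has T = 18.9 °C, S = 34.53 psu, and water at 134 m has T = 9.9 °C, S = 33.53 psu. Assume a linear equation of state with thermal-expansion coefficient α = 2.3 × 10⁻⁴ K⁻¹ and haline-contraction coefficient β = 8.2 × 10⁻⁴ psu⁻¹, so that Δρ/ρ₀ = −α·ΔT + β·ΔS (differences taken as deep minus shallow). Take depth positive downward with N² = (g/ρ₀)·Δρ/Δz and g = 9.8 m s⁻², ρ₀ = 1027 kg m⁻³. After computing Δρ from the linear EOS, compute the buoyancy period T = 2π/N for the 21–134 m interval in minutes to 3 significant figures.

10.1 min

ΔT = -9.0 K, ΔS = -1.00 psu (deep − shallow).
Δρ/ρ₀ = −αΔT + βΔS = 2.07 × 10⁻³ − 8.20 × 10⁻⁴ = 1.25 × 10⁻³, so Δρ ≈ 1.284 kg m⁻³.
N² = (g/ρ₀)·Δρ/Δz = g·(Δρ/ρ₀)/Δz = 9.8 × 1.25 × 10⁻³ / 113 = 1.0841 × 10⁻⁴ s⁻².
N = √(1.0841 × 10⁻⁴) = 0.010412 rad s⁻¹ → T = 2π/N = 603.46 s = 10.058 min ≈ 10.1 min.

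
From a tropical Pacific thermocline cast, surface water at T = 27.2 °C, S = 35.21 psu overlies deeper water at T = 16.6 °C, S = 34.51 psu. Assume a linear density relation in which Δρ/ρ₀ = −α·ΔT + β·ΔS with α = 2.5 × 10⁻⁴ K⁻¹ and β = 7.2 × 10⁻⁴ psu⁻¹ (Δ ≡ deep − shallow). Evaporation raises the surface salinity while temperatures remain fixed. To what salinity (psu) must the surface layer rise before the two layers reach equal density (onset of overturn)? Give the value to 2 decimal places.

Neutral buoyancy requires −α(T_deep − T_surf) + β(S_deep − S_surf′) = 0.
S_surf′ = S_deep − (α/β)·ΔT = 34.51 − (2.5 × 10⁻⁴/7.2 × 10⁻⁴)·(-10.6) = 38.1906 psu.
Increase required: 38.1906 − 35.21 = 2.9806 psu.

38.19 psu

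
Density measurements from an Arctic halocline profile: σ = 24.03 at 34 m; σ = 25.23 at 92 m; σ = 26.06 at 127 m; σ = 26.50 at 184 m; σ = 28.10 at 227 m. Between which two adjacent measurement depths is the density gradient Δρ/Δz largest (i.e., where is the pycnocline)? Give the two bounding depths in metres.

184–227 m

Compute the density gradient over each adjacent pair:
  34–92 m: Δρ/Δz = 1.20/58 = 0.021 kg m⁻⁴
  92–127 m: Δρ/Δz = 0.83/35 = 0.024 kg m⁻⁴
  127–184 m: Δρ/Δz = 0.44/57 = 7.7 × 10⁻³ kg m⁻⁴
  184–227 m: Δρ/Δz = 1.60/43 = 0.037 kg m⁻⁴
The largest gradient is in the 184–227 m interval — the pycnocline.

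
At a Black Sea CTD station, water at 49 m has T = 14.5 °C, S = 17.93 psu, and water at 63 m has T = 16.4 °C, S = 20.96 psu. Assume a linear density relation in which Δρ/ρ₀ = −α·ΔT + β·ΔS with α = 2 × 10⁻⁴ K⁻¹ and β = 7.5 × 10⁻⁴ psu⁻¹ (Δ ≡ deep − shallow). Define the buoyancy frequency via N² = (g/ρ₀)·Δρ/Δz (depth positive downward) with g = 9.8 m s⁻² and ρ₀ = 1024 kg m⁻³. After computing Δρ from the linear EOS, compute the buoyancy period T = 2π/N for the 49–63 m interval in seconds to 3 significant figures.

173 s

ΔT = +1.9 K, ΔS = +3.03 psu (deep − shallow).
Δρ/ρ₀ = −αΔT + βΔS = -3.80 × 10⁻⁴ + 2.2725 × 10⁻³ = 1.8925 × 10⁻³, so Δρ ≈ 1.938 kg m⁻³.
N² = (g/ρ₀)·Δρ/Δz = g·(Δρ/ρ₀)/Δz = 9.8 × 1.8925 × 10⁻³ / 14 = 1.3247 × 10⁻³ s⁻².
N = √(1.3247 × 10⁻³) = 0.036396 rad s⁻¹ → T = 2π/N = 172.63 s ≈ 173 s.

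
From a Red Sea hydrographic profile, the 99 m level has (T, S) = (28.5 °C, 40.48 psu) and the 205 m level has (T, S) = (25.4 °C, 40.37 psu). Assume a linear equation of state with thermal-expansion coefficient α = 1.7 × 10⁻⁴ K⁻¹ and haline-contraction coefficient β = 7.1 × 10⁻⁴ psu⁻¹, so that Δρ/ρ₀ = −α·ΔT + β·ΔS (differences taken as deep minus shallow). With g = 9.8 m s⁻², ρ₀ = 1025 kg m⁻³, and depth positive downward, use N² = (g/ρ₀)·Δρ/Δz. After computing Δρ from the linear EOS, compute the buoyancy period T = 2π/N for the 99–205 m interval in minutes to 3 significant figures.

ΔT = -3.1 K, ΔS = -0.11 psu (deep − shallow).
Δρ/ρ₀ = −αΔT + βΔS = 5.27 × 10⁻⁴ − 7.81 × 10⁻⁵ = 4.489 × 10⁻⁴, so Δρ ≈ 0.4601 kg m⁻³.
N² = (g/ρ₀)·Δρ/Δz = g·(Δρ/ρ₀)/Δz = 9.8 × 4.489 × 10⁻⁴ / 106 = 4.1502 × 10⁻⁵ s⁻².
N = √(4.1502 × 10⁻⁵) = 6.4422 × 10⁻³ rad s⁻¹ → T = 2π/N = 975.32 s = 16.255 min ≈ 16.3 min.

16.3 min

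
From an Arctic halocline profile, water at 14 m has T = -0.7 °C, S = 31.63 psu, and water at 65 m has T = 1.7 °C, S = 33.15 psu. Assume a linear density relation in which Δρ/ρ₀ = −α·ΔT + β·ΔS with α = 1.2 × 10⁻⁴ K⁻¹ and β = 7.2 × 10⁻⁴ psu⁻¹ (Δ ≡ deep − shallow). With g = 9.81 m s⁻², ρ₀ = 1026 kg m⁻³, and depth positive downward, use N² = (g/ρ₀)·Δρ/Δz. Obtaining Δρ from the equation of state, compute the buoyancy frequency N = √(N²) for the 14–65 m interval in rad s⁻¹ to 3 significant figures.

0.0125 rad s⁻¹

ΔT = +2.4 K, ΔS = +1.52 psu (deep − shallow).
Δρ/ρ₀ = −αΔT + βΔS = -2.88 × 10⁻⁴ + 1.0944 × 10⁻³ = 8.064 × 10⁻⁴, so Δρ ≈ 0.8274 kg m⁻³.
N² = (g/ρ₀)·Δρ/Δz = g·(Δρ/ρ₀)/Δz = 9.81 × 8.064 × 10⁻⁴ / 51 = 1.5511 × 10⁻⁴ s⁻².
N = √(1.5511 × 10⁻⁴) = 0.012454 rad s⁻¹ ≈ 0.0125 rad s⁻¹.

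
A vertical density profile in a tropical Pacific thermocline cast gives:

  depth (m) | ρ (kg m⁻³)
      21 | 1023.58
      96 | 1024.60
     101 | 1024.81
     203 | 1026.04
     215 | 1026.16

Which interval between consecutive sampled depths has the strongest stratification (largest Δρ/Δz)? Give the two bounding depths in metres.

Compute the density gradient over each adjacent pair:
  21–96 m: Δρ/Δz = 1.02/75 = 0.014 kg m⁻⁴
  96–101 m: Δρ/Δz = 0.21/5 = 0.042 kg m⁻⁴
  101–203 m: Δρ/Δz = 1.23/102 = 0.012 kg m⁻⁴
  203–215 m: Δρ/Δz = 0.12/12 = 0.010 kg m⁻⁴
The largest gradient is in the 96–101 m interval — the pycnocline.

96–101 m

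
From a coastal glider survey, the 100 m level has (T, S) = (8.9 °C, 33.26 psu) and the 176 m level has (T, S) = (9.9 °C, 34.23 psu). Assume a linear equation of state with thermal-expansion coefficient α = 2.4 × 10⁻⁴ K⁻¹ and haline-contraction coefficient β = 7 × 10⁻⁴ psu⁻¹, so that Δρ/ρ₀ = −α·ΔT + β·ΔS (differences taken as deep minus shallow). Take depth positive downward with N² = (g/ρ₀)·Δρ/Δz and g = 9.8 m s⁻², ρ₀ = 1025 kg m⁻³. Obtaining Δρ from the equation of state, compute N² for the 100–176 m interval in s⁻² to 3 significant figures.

ΔT = +1.0 K, ΔS = +0.97 psu (deep − shallow).
Δρ/ρ₀ = −αΔT + βΔS = -2.40 × 10⁻⁴ + 6.79 × 10⁻⁴ = 4.39 × 10⁻⁴, so Δρ ≈ 0.4500 kg m⁻³.
N² = (g/ρ₀)·Δρ/Δz = g·(Δρ/ρ₀)/Δz = 9.8 × 4.39 × 10⁻⁴ / 76 = 5.6608 × 10⁻⁵ s⁻² ≈ 5.66 × 10⁻⁵ s⁻².

5.66 × 10⁻⁵ s⁻²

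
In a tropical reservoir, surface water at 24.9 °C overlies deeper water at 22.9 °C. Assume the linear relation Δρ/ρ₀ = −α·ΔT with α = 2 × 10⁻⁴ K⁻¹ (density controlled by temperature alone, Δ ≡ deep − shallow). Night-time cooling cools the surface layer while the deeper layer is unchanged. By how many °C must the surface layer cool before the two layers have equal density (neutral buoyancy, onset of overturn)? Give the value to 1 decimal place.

With temperature the only control, equal density requires T_surf′ = T_deep.
T_surf′ = 22.9 °C.
Cooling required: 24.9 − 22.9 = 2.0 °C.

2.0 °C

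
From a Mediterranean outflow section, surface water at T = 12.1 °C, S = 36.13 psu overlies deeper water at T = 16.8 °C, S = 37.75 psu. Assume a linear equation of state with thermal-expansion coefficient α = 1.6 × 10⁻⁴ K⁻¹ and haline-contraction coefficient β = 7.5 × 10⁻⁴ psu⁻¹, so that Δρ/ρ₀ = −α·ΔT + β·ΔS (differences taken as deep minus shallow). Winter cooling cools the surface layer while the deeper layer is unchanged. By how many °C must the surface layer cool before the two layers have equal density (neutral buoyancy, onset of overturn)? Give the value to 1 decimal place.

Neutral buoyancy requires Δρ = 0, i.e. −α(T_deep − T_surf′) + β(S_deep − S_surf) = 0.
T_surf′ = T_deep − (β/α)·ΔS = 16.8 − (7.5 × 10⁻⁴/1.6 × 10⁻⁴)·(+1.62) = 9.206 °C.
Cooling required: 12.1 − (9.206) = 2.894 °C.

2.9 °C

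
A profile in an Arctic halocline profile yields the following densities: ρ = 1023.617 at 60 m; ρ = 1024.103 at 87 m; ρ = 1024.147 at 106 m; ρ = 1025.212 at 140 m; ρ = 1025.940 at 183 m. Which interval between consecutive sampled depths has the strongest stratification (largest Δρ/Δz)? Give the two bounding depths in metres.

106–140 m

Compute the density gradient over each adjacent pair:
  60–87 m: Δρ/Δz = 0.486/27 = 0.018 kg m⁻⁴
  87–106 m: Δρ/Δz = 0.044/19 = 2.3 × 10⁻³ kg m⁻⁴
  106–140 m: Δρ/Δz = 1.065/34 = 0.031 kg m⁻⁴
  140–183 m: Δρ/Δz = 0.728/43 = 0.017 kg m⁻⁴
The largest gradient is in the 106–140 m interval — the pycnocline.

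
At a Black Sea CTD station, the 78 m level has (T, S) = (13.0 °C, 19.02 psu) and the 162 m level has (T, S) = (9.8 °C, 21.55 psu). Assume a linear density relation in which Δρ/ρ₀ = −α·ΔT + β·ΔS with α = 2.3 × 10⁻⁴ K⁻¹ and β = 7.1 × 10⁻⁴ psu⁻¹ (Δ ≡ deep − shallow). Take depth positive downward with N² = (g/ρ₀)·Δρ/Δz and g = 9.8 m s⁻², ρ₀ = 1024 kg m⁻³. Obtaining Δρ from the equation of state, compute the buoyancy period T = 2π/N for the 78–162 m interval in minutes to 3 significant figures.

6.09 min

ΔT = -3.2 K, ΔS = +2.53 psu (deep − shallow).
Δρ/ρ₀ = −αΔT + βΔS = 7.36 × 10⁻⁴ + 1.7963 × 10⁻³ = 2.5323 × 10⁻³, so Δρ ≈ 2.593 kg m⁻³.
N² = (g/ρ₀)·Δρ/Δz = g·(Δρ/ρ₀)/Δz = 9.8 × 2.5323 × 10⁻³ / 84 = 2.9544 × 10⁻⁴ s⁻².
N = √(2.9544 × 10⁻⁴) = 0.017188 rad s⁻¹ → T = 2π/N = 365.56 s = 6.0927 min ≈ 6.09 min.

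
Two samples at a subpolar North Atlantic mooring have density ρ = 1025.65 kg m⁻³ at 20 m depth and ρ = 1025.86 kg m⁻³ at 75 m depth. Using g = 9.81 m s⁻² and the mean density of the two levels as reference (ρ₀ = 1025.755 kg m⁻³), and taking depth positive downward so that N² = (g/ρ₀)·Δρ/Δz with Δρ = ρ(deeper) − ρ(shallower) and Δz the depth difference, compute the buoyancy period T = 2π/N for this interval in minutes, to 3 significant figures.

17.3 min

Δρ = 1025.86 − 1025.65 = 0.21 kg m⁻³ over Δz = 75 − 20 = 55 m.
N² = (9.81/1025.755) × (0.21/55) = 3.6516 × 10⁻⁵ s⁻².
N = √(3.6516 × 10⁻⁵) = 6.0428 × 10⁻³ rad s⁻¹, so T = 2π/N = 1.0398 × 10³ s = 17.330 min ≈ 17.3 min.
N² > 0, so the interval is statically stable.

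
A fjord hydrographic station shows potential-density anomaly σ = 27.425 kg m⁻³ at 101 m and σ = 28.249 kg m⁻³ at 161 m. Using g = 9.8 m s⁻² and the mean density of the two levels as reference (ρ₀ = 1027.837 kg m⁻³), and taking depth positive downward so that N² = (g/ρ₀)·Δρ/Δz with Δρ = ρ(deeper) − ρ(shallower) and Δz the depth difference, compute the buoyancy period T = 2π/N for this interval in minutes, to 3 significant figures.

Δρ = 1028.249 − 1027.425 = 0.824 kg m⁻³ over Δz = 161 − 101 = 60 m.
N² = (9.8/1027.837) × (0.824/60) = 1.3094 × 10⁻⁴ s⁻².
N = √(1.3094 × 10⁻⁴) = 0.011443 rad s⁻¹, so T = 2π/N = 549.09 s = 9.1515 min ≈ 9.15 min.

9.15 min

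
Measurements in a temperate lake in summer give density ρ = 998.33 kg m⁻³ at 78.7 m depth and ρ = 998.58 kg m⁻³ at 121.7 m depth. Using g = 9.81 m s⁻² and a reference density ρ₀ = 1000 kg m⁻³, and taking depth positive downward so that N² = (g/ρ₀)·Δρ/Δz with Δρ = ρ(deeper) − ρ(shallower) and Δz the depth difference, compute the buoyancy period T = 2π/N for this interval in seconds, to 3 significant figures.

Δρ = 998.58 − 998.33 = 0.25 kg m⁻³ over Δz = 121.7 − 78.7 = 43 m.
N² = (9.81/1000) × (0.25/43) = 5.7035 × 10⁻⁵ s⁻².
N = √(5.7035 × 10⁻⁵) = 7.5522 × 10⁻³ rad s⁻¹, so T = 2π/N = 831.97 s ≈ 832 s.
A positive N² confirms static stability across the interval.

832 s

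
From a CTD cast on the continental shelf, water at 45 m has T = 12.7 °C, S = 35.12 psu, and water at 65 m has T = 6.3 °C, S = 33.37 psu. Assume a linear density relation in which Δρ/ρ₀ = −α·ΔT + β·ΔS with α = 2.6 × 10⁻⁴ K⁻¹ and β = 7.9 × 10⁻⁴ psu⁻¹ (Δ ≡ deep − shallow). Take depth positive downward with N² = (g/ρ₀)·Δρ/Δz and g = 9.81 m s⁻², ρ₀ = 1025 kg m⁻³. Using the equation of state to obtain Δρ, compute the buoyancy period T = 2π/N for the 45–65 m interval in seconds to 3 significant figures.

ΔT = -6.4 K, ΔS = -1.75 psu (deep − shallow).
Δρ/ρ₀ = −αΔT + βΔS = 1.664 × 10⁻³ − 1.3825 × 10⁻³ = 2.815 × 10⁻⁴, so Δρ ≈ 0.2885 kg m⁻³.
N² = (g/ρ₀)·Δρ/Δz = g·(Δρ/ρ₀)/Δz = 9.81 × 2.815 × 10⁻⁴ / 20 = 1.3808 × 10⁻⁴ s⁻².
N = √(1.3808 × 10⁻⁴) = 0.011751 rad s⁻¹ → T = 2π/N = 534.69 s ≈ 535 s.

535 s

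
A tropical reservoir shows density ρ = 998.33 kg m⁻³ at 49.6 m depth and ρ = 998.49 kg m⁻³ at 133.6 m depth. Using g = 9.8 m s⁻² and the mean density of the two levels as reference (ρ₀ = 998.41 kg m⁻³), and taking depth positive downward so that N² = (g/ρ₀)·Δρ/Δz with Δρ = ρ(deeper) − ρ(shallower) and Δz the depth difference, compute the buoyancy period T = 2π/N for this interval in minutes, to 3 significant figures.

24.2 min

Δρ = 998.49 − 998.33 = 0.16 kg m⁻³ over Δz = 133.6 − 49.6 = 84 m.
N² = (9.8/998.41) × (0.16/84) = 1.8696 × 10⁻⁵ s⁻².
N = √(1.8696 × 10⁻⁵) = 4.3239 × 10⁻³ rad s⁻¹, so T = 2π/N = 1.4531 × 10³ s = 24.218 min ≈ 24.2 min.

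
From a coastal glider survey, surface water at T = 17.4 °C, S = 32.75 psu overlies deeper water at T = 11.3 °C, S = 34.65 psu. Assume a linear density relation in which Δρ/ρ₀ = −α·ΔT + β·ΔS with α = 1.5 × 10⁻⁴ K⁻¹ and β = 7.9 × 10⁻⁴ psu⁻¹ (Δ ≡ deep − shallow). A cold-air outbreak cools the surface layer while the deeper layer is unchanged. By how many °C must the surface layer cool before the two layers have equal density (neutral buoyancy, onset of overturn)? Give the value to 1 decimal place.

16.1 °C

Neutral buoyancy requires Δρ = 0, i.e. −α(T_deep − T_surf′) + β(S_deep − S_surf) = 0.
T_surf′ = T_deep − (β/α)·ΔS = 11.3 − (7.9 × 10⁻⁴/1.5 × 10⁻⁴)·(+1.90) = 1.293 °C.
Cooling required: 17.4 − (1.293) = 16.107 °C.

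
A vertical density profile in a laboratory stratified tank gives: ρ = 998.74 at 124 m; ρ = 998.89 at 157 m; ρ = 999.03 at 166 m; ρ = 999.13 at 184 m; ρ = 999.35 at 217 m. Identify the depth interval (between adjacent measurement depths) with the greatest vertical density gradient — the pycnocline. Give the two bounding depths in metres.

Compute the density gradient over each adjacent pair:
  124–157 m: Δρ/Δz = 0.15/33 = 4.5 × 10⁻³ kg m⁻⁴
  157–166 m: Δρ/Δz = 0.14/9 = 0.016 kg m⁻⁴
  166–184 m: Δρ/Δz = 0.10/18 = 5.6 × 10⁻³ kg m⁻⁴
  184–217 m: Δρ/Δz = 0.22/33 = 6.7 × 10⁻³ kg m⁻⁴
The largest gradient is in the 157–166 m interval — the pycnocline.

157–166 m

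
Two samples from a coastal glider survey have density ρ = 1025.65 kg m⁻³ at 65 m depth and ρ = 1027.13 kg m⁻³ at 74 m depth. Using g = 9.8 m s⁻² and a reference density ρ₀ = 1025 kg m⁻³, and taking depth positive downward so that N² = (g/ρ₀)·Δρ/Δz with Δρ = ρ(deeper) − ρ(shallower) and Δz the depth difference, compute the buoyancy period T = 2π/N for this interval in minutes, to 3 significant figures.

Δρ = 1027.13 − 1025.65 = 1.48 kg m⁻³ over Δz = 74 − 65 = 9 m.
N² = (9.8/1025) × (1.48/9) = 1.5722 × 10⁻³ s⁻².
N = √(1.5722 × 10⁻³) = 0.039651 rad s⁻¹, so T = 2π/N = 158.46 s = 2.6410 min ≈ 2.64 min.

2.64 min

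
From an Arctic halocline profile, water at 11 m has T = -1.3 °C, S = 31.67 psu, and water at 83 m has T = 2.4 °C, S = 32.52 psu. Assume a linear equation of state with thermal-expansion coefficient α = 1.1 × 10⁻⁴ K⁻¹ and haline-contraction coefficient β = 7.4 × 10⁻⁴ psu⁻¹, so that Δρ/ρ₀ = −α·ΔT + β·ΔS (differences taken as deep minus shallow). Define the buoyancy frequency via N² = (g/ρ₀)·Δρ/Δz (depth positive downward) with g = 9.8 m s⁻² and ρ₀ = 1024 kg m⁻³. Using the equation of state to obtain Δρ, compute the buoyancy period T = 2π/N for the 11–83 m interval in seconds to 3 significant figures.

ΔT = +3.7 K, ΔS = +0.85 psu (deep − shallow).
Δρ/ρ₀ = −αΔT + βΔS = -4.07 × 10⁻⁴ + 6.29 × 10⁻⁴ = 2.22 × 10⁻⁴, so Δρ ≈ 0.2273 kg m⁻³.
N² = (g/ρ₀)·Δρ/Δz = g·(Δρ/ρ₀)/Δz = 9.8 × 2.22 × 10⁻⁴ / 72 = 3.0217 × 10⁻⁵ s⁻².
N = √(3.0217 × 10⁻⁵) = 5.4970 × 10⁻³ rad s⁻¹ → T = 2π/N = 1.1430 × 10³ s ≈ 1.14 × 10³ s.

1.14 × 10³ s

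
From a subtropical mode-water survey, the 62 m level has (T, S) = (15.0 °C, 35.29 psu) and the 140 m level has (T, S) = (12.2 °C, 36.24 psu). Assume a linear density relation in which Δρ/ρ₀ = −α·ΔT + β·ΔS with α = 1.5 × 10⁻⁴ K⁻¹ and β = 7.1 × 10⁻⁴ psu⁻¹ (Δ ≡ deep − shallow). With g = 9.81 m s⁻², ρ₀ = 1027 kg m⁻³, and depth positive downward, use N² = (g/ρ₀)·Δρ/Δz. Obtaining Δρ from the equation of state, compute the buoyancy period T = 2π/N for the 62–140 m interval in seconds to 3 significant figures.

536 s

ΔT = -2.8 K, ΔS = +0.95 psu (deep − shallow).
Δρ/ρ₀ = −αΔT + βΔS = 4.20 × 10⁻⁴ + 6.745 × 10⁻⁴ = 1.0945 × 10⁻³, so Δρ ≈ 1.124 kg m⁻³.
N² = (g/ρ₀)·Δρ/Δz = g·(Δρ/ρ₀)/Δz = 9.81 × 1.0945 × 10⁻³ / 78 = 1.3765 × 10⁻⁴ s⁻².
N = √(1.3765 × 10⁻⁴) = 0.011732 rad s⁻¹ → T = 2π/N = 535.56 s ≈ 536 s.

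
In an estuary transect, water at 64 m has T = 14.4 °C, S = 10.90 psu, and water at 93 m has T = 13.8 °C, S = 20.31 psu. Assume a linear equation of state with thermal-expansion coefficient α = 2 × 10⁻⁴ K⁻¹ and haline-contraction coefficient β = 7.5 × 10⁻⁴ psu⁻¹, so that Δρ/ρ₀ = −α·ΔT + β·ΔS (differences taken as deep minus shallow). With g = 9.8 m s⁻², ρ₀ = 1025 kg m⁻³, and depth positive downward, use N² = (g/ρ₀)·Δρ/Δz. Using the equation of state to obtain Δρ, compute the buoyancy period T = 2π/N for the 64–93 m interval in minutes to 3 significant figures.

ΔT = -0.6 K, ΔS = +9.41 psu (deep − shallow).
Δρ/ρ₀ = −αΔT + βΔS = 1.20 × 10⁻⁴ + 7.0575 × 10⁻³ = 7.1775 × 10⁻³, so Δρ ≈ 7.357 kg m⁻³.
N² = (g/ρ₀)·Δρ/Δz = g·(Δρ/ρ₀)/Δz = 9.8 × 7.1775 × 10⁻³ / 29 = 2.4255 × 10⁻³ s⁻².
N = √(2.4255 × 10⁻³) = 0.049249 rad s⁻¹ → T = 2π/N = 127.58 s = 2.1263 min ≈ 2.13 min.

2.13 min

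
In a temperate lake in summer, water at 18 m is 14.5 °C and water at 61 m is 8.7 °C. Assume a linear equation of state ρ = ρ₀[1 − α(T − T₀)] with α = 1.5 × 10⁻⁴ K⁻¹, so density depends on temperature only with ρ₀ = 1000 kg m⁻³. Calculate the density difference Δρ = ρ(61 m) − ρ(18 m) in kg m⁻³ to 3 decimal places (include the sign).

ΔT = -5.8 K, Δρ/ρ₀ = −αΔT = 8.70 × 10⁻⁴.
Δρ = 1000 × (8.70 × 10⁻⁴) = +0.870 kg m⁻³.
Positive Δρ: denser below, stable.

+0.870 kg m⁻³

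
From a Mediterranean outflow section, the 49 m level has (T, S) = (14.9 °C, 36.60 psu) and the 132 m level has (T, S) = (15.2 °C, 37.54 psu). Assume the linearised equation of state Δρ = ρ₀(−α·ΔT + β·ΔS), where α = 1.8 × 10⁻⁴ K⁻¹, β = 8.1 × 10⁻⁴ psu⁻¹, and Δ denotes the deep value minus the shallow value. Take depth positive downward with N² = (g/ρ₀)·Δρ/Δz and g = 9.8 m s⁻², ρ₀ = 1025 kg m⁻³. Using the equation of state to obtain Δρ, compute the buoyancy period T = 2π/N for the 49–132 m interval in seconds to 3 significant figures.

ΔT = +0.3 K, ΔS = +0.94 psu (deep − shallow).
Δρ/ρ₀ = −αΔT + βΔS = -5.40 × 10⁻⁵ + 7.614 × 10⁻⁴ = 7.074 × 10⁻⁴, so Δρ ≈ 0.7251 kg m⁻³.
N² = (g/ρ₀)·Δρ/Δz = g·(Δρ/ρ₀)/Δz = 9.8 × 7.074 × 10⁻⁴ / 83 = 8.3524 × 10⁻⁵ s⁻².
N = √(8.3524 × 10⁻⁵) = 9.1391 × 10⁻³ rad s⁻¹ → T = 2π/N = 687.51 s ≈ 688 s.

688 s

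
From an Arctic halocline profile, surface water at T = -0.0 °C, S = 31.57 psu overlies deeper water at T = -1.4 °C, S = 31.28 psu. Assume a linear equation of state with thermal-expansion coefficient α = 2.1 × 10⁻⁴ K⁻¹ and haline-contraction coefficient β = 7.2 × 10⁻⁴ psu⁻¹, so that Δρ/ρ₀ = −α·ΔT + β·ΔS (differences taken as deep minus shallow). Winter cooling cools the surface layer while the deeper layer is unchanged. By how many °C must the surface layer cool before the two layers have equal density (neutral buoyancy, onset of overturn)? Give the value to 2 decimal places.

0.41 °C

Neutral buoyancy requires Δρ = 0, i.e. −α(T_deep − T_surf′) + β(S_deep − S_surf) = 0.
T_surf′ = T_deep − (β/α)·ΔS = -1.4 − (7.2 × 10⁻⁴/2.1 × 10⁻⁴)·(-0.29) = -0.4057 °C.
Cooling required: -0.0 − (-0.4057) = 0.4057 °C.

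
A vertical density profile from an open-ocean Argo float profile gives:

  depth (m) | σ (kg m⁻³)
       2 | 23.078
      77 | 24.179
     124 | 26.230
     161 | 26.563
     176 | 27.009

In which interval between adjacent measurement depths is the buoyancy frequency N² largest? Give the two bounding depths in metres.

Compute the density gradient over each adjacent pair:
  2–77 m: Δρ/Δz = 1.101/75 = 0.015 kg m⁻⁴
  77–124 m: Δρ/Δz = 2.051/47 = 0.044 kg m⁻⁴
  124–161 m: Δρ/Δz = 0.333/37 = 9.0 × 10⁻³ kg m⁻⁴
  161–176 m: Δρ/Δz = 0.446/15 = 0.030 kg m⁻⁴
The largest gradient is in the 77–124 m interval — the pycnocline.

77–124 m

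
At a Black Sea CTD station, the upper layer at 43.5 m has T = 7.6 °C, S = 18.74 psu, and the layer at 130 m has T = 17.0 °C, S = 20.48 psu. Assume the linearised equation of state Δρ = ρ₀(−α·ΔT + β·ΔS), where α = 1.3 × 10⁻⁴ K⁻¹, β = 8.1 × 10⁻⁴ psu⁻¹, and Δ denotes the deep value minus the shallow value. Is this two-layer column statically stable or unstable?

ΔT = 17.0 − 7.6 = +9.4 K and ΔS = 20.48 − 18.74 = +1.74 psu (deep − shallow).
−αΔT = -1.222 × 10⁻³; βΔS = 1.4094 × 10⁻³; sum Δρ/ρ₀ = 1.874 × 10⁻⁴.
Δρ/ρ₀ > 0, so Δρ > 0: deeper water is denser → statically stable.

stable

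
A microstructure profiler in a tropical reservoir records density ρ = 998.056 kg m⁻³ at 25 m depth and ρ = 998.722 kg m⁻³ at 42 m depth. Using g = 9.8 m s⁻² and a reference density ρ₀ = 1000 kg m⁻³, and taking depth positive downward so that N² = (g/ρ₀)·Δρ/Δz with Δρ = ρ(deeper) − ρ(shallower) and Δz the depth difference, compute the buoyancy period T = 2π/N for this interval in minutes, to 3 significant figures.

Δρ = 998.722 − 998.056 = 0.666 kg m⁻³ over Δz = 42 − 25 = 17 m.
N² = (9.8/1000) × (0.666/17) = 3.8393 × 10⁻⁴ s⁻².
N = √(3.8393 × 10⁻⁴) = 0.019594 rad s⁻¹, so T = 2π/N = 320.67 s = 5.3445 min ≈ 5.34 min.

5.34 min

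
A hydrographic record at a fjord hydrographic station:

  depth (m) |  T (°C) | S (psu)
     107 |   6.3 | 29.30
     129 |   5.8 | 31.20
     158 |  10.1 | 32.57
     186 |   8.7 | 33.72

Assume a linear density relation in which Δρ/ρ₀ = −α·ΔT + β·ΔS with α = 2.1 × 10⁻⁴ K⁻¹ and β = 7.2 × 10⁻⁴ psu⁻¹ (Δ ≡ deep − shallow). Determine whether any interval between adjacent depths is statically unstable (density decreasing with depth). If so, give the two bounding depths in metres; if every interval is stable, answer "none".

none

Evaluate Δρ/ρ₀ = −αΔT + βΔS across each adjacent pair:
  107–129 m: −αΔT+βΔS = −(2.1 × 10⁻⁴)(-0.5)+(7.2 × 10⁻⁴)(+1.90) = 1.5 × 10⁻³ → stable
  129–158 m: −αΔT+βΔS = −(2.1 × 10⁻⁴)(+4.3)+(7.2 × 10⁻⁴)(+1.37) = 8.3 × 10⁻⁵ → stable
  158–186 m: −αΔT+βΔS = −(2.1 × 10⁻⁴)(-1.4)+(7.2 × 10⁻⁴)(+1.15) = 1.1 × 10⁻³ → stable
Every interval has Δρ > 0: the column is stably stratified throughout.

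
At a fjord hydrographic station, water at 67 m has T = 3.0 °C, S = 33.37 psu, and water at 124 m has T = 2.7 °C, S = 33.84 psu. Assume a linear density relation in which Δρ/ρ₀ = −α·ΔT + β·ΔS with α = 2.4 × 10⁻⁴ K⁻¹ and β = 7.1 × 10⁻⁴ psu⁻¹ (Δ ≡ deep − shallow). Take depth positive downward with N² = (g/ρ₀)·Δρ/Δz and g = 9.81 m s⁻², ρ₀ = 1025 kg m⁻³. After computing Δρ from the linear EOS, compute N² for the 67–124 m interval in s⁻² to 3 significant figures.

ΔT = -0.3 K, ΔS = +0.47 psu (deep − shallow).
Δρ/ρ₀ = −αΔT + βΔS = 7.20 × 10⁻⁵ + 3.337 × 10⁻⁴ = 4.057 × 10⁻⁴, so Δρ ≈ 0.4158 kg m⁻³.
N² = (g/ρ₀)·Δρ/Δz = g·(Δρ/ρ₀)/Δz = 9.81 × 4.057 × 10⁻⁴ / 57 = 6.9823 × 10⁻⁵ s⁻² ≈ 6.98 × 10⁻⁵ s⁻².

6.98 × 10⁻⁵ s⁻²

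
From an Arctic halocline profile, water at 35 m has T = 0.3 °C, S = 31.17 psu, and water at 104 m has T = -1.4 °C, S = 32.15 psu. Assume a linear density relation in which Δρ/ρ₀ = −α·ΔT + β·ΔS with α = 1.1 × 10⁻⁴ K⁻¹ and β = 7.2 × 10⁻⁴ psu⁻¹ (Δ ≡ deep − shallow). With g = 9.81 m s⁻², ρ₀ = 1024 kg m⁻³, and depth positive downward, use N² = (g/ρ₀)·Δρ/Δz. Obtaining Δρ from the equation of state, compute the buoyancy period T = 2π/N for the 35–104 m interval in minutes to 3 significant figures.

ΔT = -1.7 K, ΔS = +0.98 psu (deep − shallow).
Δρ/ρ₀ = −αΔT + βΔS = 1.87 × 10⁻⁴ + 7.056 × 10⁻⁴ = 8.926 × 10⁻⁴, so Δρ ≈ 0.9140 kg m⁻³.
N² = (g/ρ₀)·Δρ/Δz = g·(Δρ/ρ₀)/Δz = 9.81 × 8.926 × 10⁻⁴ / 69 = 1.2690 × 10⁻⁴ s⁻².
N = √(1.2690 × 10⁻⁴) = 0.011265 rad s⁻¹ → T = 2π/N = 557.76 s = 9.2960 min ≈ 9.30 min.

9.30 min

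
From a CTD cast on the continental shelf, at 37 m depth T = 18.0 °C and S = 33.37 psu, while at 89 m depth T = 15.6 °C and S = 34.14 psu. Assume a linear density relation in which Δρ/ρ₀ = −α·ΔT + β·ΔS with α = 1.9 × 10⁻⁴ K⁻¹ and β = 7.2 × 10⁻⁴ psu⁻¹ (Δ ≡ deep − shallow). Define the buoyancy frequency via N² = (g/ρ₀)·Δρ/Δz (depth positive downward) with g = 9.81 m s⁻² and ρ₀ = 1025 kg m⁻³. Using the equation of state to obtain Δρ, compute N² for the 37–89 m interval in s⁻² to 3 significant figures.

ΔT = -2.4 K, ΔS = +0.77 psu (deep − shallow).
Δρ/ρ₀ = −αΔT + βΔS = 4.56 × 10⁻⁴ + 5.544 × 10⁻⁴ = 1.0104 × 10⁻³, so Δρ ≈ 1.036 kg m⁻³.
N² = (g/ρ₀)·Δρ/Δz = g·(Δρ/ρ₀)/Δz = 9.81 × 1.0104 × 10⁻³ / 52 = 1.9062 × 10⁻⁴ s⁻² ≈ 1.91 × 10⁻⁴ s⁻².

1.91 × 10⁻⁴ s⁻²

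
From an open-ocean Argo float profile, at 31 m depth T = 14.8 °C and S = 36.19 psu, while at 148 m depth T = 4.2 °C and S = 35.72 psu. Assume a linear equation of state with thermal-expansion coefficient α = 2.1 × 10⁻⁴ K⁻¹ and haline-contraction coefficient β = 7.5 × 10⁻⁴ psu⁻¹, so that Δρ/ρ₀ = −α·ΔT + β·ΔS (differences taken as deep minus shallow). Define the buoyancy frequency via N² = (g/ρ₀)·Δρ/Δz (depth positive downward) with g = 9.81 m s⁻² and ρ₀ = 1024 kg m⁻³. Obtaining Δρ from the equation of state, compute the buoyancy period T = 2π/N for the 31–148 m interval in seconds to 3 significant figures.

ΔT = -10.6 K, ΔS = -0.47 psu (deep − shallow).
Δρ/ρ₀ = −αΔT + βΔS = 2.226 × 10⁻³ − 3.525 × 10⁻⁴ = 1.8735 × 10⁻³, so Δρ ≈ 1.918 kg m⁻³.
N² = (g/ρ₀)·Δρ/Δz = g·(Δρ/ρ₀)/Δz = 9.81 × 1.8735 × 10⁻³ / 117 = 1.5709 × 10⁻⁴ s⁻².
N = √(1.5709 × 10⁻⁴) = 0.012534 rad s⁻¹ → T = 2π/N = 501.29 s ≈ 501 s.

501 s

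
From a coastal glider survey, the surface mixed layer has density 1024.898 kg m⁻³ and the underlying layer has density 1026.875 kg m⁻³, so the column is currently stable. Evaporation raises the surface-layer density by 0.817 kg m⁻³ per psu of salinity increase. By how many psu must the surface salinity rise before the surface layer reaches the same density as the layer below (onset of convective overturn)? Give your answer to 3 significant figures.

Density deficit of the surface layer: 1026.875 − 1024.898 = 1.977 kg m⁻³.
Required change = 1.977 / 0.817 = 2.42 psu.

2.42 psu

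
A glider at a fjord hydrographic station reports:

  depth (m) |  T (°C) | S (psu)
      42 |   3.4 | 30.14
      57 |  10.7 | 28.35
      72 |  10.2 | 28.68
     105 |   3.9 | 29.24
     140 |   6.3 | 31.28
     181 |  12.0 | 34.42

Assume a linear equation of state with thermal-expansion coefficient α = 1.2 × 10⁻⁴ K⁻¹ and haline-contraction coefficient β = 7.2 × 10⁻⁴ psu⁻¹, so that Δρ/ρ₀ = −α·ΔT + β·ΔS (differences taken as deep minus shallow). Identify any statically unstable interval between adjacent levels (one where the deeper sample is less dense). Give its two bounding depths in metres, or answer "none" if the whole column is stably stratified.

42–57 m

Evaluate Δρ/ρ₀ = −αΔT + βΔS across each adjacent pair:
  42–57 m: −αΔT+βΔS = −(1.2 × 10⁻⁴)(+7.3)+(7.2 × 10⁻⁴)(-1.79) = -2.2 × 10⁻³ → UNSTABLE
  57–72 m: −αΔT+βΔS = −(1.2 × 10⁻⁴)(-0.5)+(7.2 × 10⁻⁴)(+0.33) = 3.0 × 10⁻⁴ → stable
  72–105 m: −αΔT+βΔS = −(1.2 × 10⁻⁴)(-6.3)+(7.2 × 10⁻⁴)(+0.56) = 1.2 × 10⁻³ → stable
  105–140 m: −αΔT+βΔS = −(1.2 × 10⁻⁴)(+2.4)+(7.2 × 10⁻⁴)(+2.04) = 1.2 × 10⁻³ → stable
  140–181 m: −αΔT+βΔS = −(1.2 × 10⁻⁴)(+5.7)+(7.2 × 10⁻⁴)(+3.14) = 1.6 × 10⁻³ → stable
The 42–57 m interval has Δρ < 0: lighter water underlies denser water.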